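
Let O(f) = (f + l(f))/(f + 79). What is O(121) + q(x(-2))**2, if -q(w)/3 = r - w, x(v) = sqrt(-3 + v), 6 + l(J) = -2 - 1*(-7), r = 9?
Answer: 3423/5 - 162*I*sqrt(5) ≈ 684.6 - 362.24*I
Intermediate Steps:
l(J) = -1 (l(J) = -6 + (-2 - 1*(-7)) = -6 + (-2 + 7) = -6 + 5 = -1)
q(w) = -27 + 3*w (q(w) = -3*(9 - w) = -27 + 3*w)
O(f) = (-1 + f)/(79 + f) (O(f) = (f - 1)/(f + 79) = (-1 + f)/(79 + f))
O(121) + q(x(-2))**2 = (-1 + 121)/(79 + 121) + (-27 + 3*sqrt(-3 - 2))**2 = 120/200 + (-27 + 3*sqrt(-5))**2 = (1/200)*120 + (-27 + 3*(I*sqrt(5)))**2 = 3/5 + (-27 + 3*I*sqrt(5))**2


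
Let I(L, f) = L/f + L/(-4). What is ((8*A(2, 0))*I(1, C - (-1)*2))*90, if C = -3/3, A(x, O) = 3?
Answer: 1620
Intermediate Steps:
C = -1 (C = -3*⅓ = -1)
I(L, f) = -L/4 + L/f (I(L, f) = L/f + L*(-¼) = L/f - L/4 = -L/4 + L/f)
((8*A(2, 0))*I(1, C - (-1)*2))*90 = ((8*3)*(-¼*1 + 1/(-1 - (-1)*2)))*90 = (24*(-¼ + 1/(-1 - 1*(-2))))*90 = (24*(-¼ + 1/(-1 + 2)))*90 = (24*(-¼ + 1/1))*90 = (24*(-¼ + 1*1))*90 = (24*(-¼ + 1))*90 = (24*(¾))*90 = 18*90 = 1620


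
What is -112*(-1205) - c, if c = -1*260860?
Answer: 395820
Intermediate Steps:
c = -260860
-112*(-1205) - c = -112*(-1205) - 1*(-260860) = 134960 + 260860 = 395820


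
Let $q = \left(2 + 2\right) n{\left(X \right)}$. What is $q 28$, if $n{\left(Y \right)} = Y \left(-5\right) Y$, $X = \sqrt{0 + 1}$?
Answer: $-560$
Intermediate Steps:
$X = 1$ ($X = \sqrt{1} = 1$)
$n{\left(Y \right)} = - 5 Y^{2}$ ($n{\left(Y \right)} = - 5 Y Y = - 5 Y^{2}$)
$q = -20$ ($q = \left(2 + 2\right) \left(- 5 \cdot 1^{2}\right) = 4 \left(\left(-5\right) 1\right) = 4 \left(-5\right) = -20$)
$q 28 = \left(-20\right) 28 = -560$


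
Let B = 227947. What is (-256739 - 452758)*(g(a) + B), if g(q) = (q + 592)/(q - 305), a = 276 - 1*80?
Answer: -17627761596195/109 ≈ -1.6172e+11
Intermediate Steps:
a = 196 (a = 276 - 80 = 196)
g(q) = (592 + q)/(-305 + q)
(-256739 - 452758)*(g(a) + B) = (-256739 - 452758)*((592 + 196)/(-305 + 196) + 227947) = -709497*(788/(-109) + 227947) = -709497*(-1/109*788 + 227947) = -709497*(-788/109 + 227947) = -709497*24845435/109 = -17627761596195/109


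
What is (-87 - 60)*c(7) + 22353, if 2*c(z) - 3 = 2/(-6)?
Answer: 22157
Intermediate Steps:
c(z) = 4/3 (c(z) = 3/2 + (2/(-6))/2 = 3/2 + (2*(-⅙))/2 = 3/2 + (½)*(-⅓) = 3/2 - ⅙ = 4/3)
(-87 - 60)*c(7) + 22353 = (-87 - 60)*(4/3) + 22353 = -147*4/3 + 22353 = -196 + 22353 = 22157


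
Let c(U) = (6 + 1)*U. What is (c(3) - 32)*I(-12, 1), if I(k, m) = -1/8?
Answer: 11/8 ≈ 1.3750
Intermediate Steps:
I(k, m) = -1/8 (I(k, m) = -1*1/8 = -1/8)
c(U) = 7*U
(c(3) - 32)*I(-12, 1) = (7*3 - 32)*(-1/8) = (21 - 32)*(-1/8) = -11*(-1/8) = 11/8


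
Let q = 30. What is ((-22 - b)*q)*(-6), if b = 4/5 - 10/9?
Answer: 3904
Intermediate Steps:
b = -14/45 (b = 4*(⅕) - 10*⅑ = ⅘ - 10/9 = -14/45 ≈ -0.31111)
((-22 - b)*q)*(-6) = ((-22 - 1*(-14/45))*30)*(-6) = ((-22 + 14/45)*30)*(-6) = -976/45*30*(-6) = -1952/3*(-6) = 3904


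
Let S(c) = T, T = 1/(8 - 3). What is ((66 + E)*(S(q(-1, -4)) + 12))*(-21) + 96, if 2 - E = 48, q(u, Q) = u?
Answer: -5028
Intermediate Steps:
E = -46 (E = 2 - 1*48 = 2 - 48 = -46)
T = ⅕ (T = 1/5 = ⅕ ≈ 0.20000)
S(c) = ⅕
((66 + E)*(S(q(-1, -4)) + 12))*(-21) + 96 = ((66 - 46)*(⅕ + 12))*(-21) + 96 = (20*(61/5))*(-21) + 96 = 244*(-21) + 96 = -5124 + 96 = -5028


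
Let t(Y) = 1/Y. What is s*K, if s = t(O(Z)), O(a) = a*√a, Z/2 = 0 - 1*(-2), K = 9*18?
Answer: 81/4 ≈ 20.250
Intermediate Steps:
K = 162
Z = 4 (Z = 2*(0 - 1*(-2)) = 2*(0 + 2) = 2*2 = 4)
O(a) = a^(3/2)
s = ⅛ (s = 1/(4^(3/2)) = 1/8 = ⅛ ≈ 0.12500)
s*K = (⅛)*162 = 81/4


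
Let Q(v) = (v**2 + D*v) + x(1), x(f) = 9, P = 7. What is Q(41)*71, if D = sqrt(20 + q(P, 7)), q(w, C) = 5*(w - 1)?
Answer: 119990 + 14555*sqrt(2) ≈ 1.4057e+5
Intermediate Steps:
q(w, C) = -5 + 5*w (q(w, C) = 5*(-1 + w) = -5 + 5*w)
D = 5*sqrt(2) (D = sqrt(20 + (-5 + 5*7)) = sqrt(20 + (-5 + 35)) = sqrt(20 + 30) = sqrt(50) = 5*sqrt(2) ≈ 7.0711)
Q(v) = 9 + v**2 + 5*v*sqrt(2) (Q(v) = (v**2 + (5*sqrt(2))*v) + 9 = (v**2 + 5*v*sqrt(2)) + 9 = 9 + v**2 + 5*v*sqrt(2))
Q(41)*71 = (9 + 41**2 + 5*41*sqrt(2))*71 = (9 + 1681 + 205*sqrt(2))*71 = (1690 + 205*sqrt(2))*71 = 119990 + 14555*sqrt(2)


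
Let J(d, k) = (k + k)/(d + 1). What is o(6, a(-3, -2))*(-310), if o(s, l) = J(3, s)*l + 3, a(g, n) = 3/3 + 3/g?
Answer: -930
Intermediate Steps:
a(g, n) = 1 + 3/g (a(g, n) = 3*(⅓) + 3/g = 1 + 3/g)
J(d, k) = 2*k/(1 + d) (J(d, k) = (2*k)/(1 + d) = 2*k/(1 + d))
o(s, l) = 3 + l*s/2 (o(s, l) = (2*s/(1 + 3))*l + 3 = (2*s/4)*l + 3 = (2*s*(¼))*l + 3 = (s/2)*l + 3 = l*s/2 + 3 = 3 + l*s/2)
o(6, a(-3, -2))*(-310) = (3 + (½)*((3 - 3)/(-3))*6)*(-310) = (3 + (½)*(-⅓*0)*6)*(-310) = (3 + (½)*0*6)*(-310) = (3 + 0)*(-310) = 3*(-310) = -930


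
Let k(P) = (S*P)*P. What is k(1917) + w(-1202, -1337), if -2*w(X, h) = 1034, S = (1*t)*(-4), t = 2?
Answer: -29399629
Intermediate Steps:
S = -8 (S = (1*2)*(-4) = 2*(-4) = -8)
k(P) = -8*P² (k(P) = (-8*P)*P = -8*P²)
w(X, h) = -517 (w(X, h) = -½*1034 = -517)
k(1917) + w(-1202, -1337) = -8*1917² - 517 = -8*3674889 - 517 = -29399112 - 517 = -29399629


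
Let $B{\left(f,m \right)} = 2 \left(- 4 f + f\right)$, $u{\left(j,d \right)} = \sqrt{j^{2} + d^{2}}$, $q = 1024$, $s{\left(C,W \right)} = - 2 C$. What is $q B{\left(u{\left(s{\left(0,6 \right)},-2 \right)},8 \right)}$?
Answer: $-12288$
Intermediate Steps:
$u{\left(j,d \right)} = \sqrt{d^{2} + j^{2}}$
$B{\left(f,m \right)} = - 6 f$ ($B{\left(f,m \right)} = 2 \left(- 3 f\right) = - 6 f$)
$q B{\left(u{\left(s{\left(0,6 \right)},-2 \right)},8 \right)} = 1024 \left(- 6 \sqrt{\left(-2\right)^{2} + \left(\left(-2\right) 0\right)^{2}}\right) = 1024 \left(- 6 \sqrt{4 + 0^{2}}\right) = 1024 \left(- 6 \sqrt{4 + 0}\right) = 1024 \left(- 6 \sqrt{4}\right) = 1024 \left(\left(-6\right) 2\right) = 1024 \left(-12\right) = -12288$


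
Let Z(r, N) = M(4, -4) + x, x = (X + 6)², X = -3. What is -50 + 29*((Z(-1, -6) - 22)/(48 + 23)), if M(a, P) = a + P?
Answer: -3927/71 ≈ -55.310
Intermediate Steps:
M(a, P) = P + a
x = 9 (x = (-3 + 6)² = 3² = 9)
Z(r, N) = 9 (Z(r, N) = (-4 + 4) + 9 = 0 + 9 = 9)
-50 + 29*((Z(-1, -6) - 22)/(48 + 23)) = -50 + 29*((9 - 22)/(48 + 23)) = -50 + 29*(-13/71) = -50 - 377/71 = -3927/71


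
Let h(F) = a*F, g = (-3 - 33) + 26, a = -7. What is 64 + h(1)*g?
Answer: 134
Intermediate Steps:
g = -10 (g = -36 + 26 = -10)
h(F) = -7*F
64 + h(1)*g = 64 - 7*1*(-10) = 64 - 7*(-10) = 64 + 70 = 134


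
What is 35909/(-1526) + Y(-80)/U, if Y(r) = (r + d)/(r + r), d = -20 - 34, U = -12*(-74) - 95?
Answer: -1138982359/48404720 ≈ -23.530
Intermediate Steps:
U = 793 (U = 888 - 95 = 793)
d = -54
Y(r) = (-54 + r)/(2*r) (Y(r) = (r - 54)/(r + r) = (-54 + r)/((2*r)) = (-54 + r)*(1/(2*r)) = (-54 + r)/(2*r))
35909/(-1526) + Y(-80)/U = 35909/(-1526) + ((½)*(-54 - 80)/(-80))/793 = 35909*(-1/1526) + ((½)*(-1/80)*(-134))*(1/793) = -35909/1526 + (67/80)*(1/793) = -35909/1526 + 67/63440 = -1138982359/48404720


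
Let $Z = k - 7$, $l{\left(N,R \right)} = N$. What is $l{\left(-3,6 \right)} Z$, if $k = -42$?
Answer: $147$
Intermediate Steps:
$Z = -49$ ($Z = -42 - 7 = -49$)
$l{\left(-3,6 \right)} Z = \left(-3\right) \left(-49\right) = 147$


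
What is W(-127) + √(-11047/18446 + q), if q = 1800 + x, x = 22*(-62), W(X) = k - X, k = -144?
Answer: -17 + √148147370414/18446 ≈ 3.8663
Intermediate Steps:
W(X) = -144 - X
x = -1364
q = 436 (q = 1800 - 1364 = 436)
W(-127) + √(-11047/18446 + q) = (-144 - 1*(-127)) + √(-11047/18446 + 436) = (-144 + 127) + √(-11047*1/18446 + 436) = -17 + √(-11047/18446 + 436) = -17 + √(8031409/18446) = -17 + √148147370414/18446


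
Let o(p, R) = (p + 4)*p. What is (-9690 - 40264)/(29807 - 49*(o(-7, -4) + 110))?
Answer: -24977/11694 ≈ -2.1359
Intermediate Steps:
o(p, R) = p*(4 + p) (o(p, R) = (4 + p)*p = p*(4 + p))
(-9690 - 40264)/(29807 - 49*(o(-7, -4) + 110)) = (-9690 - 40264)/(29807 - 49*(-7*(4 - 7) + 110)) = -49954/(29807 - 49*(-7*(-3) + 110)) = -49954/(29807 - 49*(21 + 110)) = -49954/(29807 - 49*131) = -49954/(29807 - 6419) = -49954/23388 = -49954*1/23388 = -24977/11694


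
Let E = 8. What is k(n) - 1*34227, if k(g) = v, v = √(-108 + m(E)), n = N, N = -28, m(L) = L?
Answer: -34227 + 10*I ≈ -34227.0 + 10.0*I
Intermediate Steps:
n = -28
v = 10*I (v = √(-108 + 8) = √(-100) = 10*I ≈ 10.0*I)
k(g) = 10*I
k(n) - 1*34227 = 10*I - 1*34227 = 10*I - 34227 = -34227 + 10*I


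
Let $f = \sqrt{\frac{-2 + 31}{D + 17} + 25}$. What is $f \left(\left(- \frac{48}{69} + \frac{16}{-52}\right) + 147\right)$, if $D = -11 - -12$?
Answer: $\frac{14551 \sqrt{958}}{598} \approx 753.14$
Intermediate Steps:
$D = 1$ ($D = -11 + 12 = 1$)
$f = \frac{\sqrt{958}}{6}$ ($f = \sqrt{\frac{-2 + 31}{1 + 17} + 25} = \sqrt{\frac{29}{18} + 25} = \sqrt{\frac{479}{18}} = \frac{\sqrt{958}}{6} \approx 5.1586$)
$f \left(\left(- \frac{48}{69} + \frac{16}{-52}\right) + 147\right) = \frac{\sqrt{958}}{6} \left(\left(- \frac{48}{69} + \frac{16}{-52}\right) + 147\right) = \frac{\sqrt{958}}{6} \left(\left(\left(-48\right) \frac{1}{69} + 16 \left(- \frac{1}{52}\right)\right) + 147\right) = \frac{\sqrt{958}}{6} \left(\left(- \frac{16}{23} - \frac{4}{13}\right) + 147\right) = \frac{\sqrt{958}}{6} \left(- \frac{300}{299} + 147\right) = \frac{\sqrt{958}}{6} \cdot \frac{43653}{299} = \frac{14551 \sqrt{958}}{598}$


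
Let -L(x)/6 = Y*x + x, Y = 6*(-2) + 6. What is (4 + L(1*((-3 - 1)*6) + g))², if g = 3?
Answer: 391876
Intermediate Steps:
Y = -6 (Y = -12 + 6 = -6)
L(x) = 30*x (L(x) = -6*(-6*x + x) = -(-30)*x = 30*x)
(4 + L(1*((-3 - 1)*6) + g))² = (4 + 30*(1*((-3 - 1)*6) + 3))² = (4 + 30*(1*(-4*6) + 3))² = (4 + 30*(1*(-24) + 3))² = (4 + 30*(-24 + 3))² = (4 + 30*(-21))² = (4 - 630)² = (-626)² = 391876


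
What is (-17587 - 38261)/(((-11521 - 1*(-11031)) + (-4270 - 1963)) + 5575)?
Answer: 13962/287 ≈ 48.648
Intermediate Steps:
(-17587 - 38261)/(((-11521 - 1*(-11031)) + (-4270 - 1963)) + 5575) = -55848/(((-11521 + 11031) - 6233) + 5575) = -55848/((-490 - 6233) + 5575) = -55848/(-6723 + 5575) = -55848/(-1148) = -55848*(-1/1148) = 13962/287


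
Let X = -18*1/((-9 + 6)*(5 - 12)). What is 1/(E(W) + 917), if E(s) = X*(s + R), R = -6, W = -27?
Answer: 7/6617 ≈ 0.0010579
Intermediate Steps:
X = -6/7 (X = -18/((-7*(-3))) = -18/21 = -18*1/21 = -6/7 ≈ -0.85714)
E(s) = 36/7 - 6*s/7 (E(s) = -6*(s - 6)/7 = -6*(-6 + s)/7 = 36/7 - 6*s/7)
1/(E(W) + 917) = 1/((36/7 - 6/7*(-27)) + 917) = 1/((36/7 + 162/7) + 917) = 1/(198/7 + 917) = 1/(6617/7) = 7/6617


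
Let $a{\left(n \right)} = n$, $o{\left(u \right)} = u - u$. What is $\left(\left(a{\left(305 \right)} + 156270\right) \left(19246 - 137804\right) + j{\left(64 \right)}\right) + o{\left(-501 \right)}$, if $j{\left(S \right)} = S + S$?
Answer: $-18563218722$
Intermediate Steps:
$o{\left(u \right)} = 0$
$j{\left(S \right)} = 2 S$
$\left(\left(a{\left(305 \right)} + 156270\right) \left(19246 - 137804\right) + j{\left(64 \right)}\right) + o{\left(-501 \right)} = \left(\left(305 + 156270\right) \left(19246 - 137804\right) + 2 \cdot 64\right) + 0 = \left(156575 \left(-118558\right) + 128\right) + 0 = \left(-18563218850 + 128\right) + 0 = -18563218722 + 0 = -18563218722$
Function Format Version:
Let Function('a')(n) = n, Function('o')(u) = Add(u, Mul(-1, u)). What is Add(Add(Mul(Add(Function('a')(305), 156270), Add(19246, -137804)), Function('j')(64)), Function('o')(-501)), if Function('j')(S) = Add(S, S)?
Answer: -18563218722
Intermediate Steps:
Function('o')(u) = 0
Function('j')(S) = Mul(2, S)
Add(Add(Mul(Add(Function('a')(305), 156270), Add(19246, -137804)), Function('j')(64)), Function('o')(-501)) = Add(Add(Mul(Add(305, 156270), Add(19246, -137804)), Mul(2, 64)), 0) = Add(Add(Mul(156575, -118558), 128), 0) = Add(Add(-18563218850, 128), 0) = Add(-18563218722, 0) = -18563218722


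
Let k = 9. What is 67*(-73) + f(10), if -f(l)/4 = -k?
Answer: -4855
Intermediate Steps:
f(l) = 36 (f(l) = -(-4)*9 = -4*(-9) = 36)
67*(-73) + f(10) = 67*(-73) + 36 = -4891 + 36 = -4855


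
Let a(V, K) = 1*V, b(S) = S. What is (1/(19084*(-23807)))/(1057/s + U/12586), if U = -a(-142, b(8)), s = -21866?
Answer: 26071/438942888890 ≈ 5.9395e-8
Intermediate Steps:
a(V, K) = V
U = 142 (U = -1*(-142) = 142)
(1/(19084*(-23807)))/(1057/s + U/12586) = (1/(19084*(-23807)))/(1057/(-21866) + 142/12586) = ((1/19084)*(-1/23807))/(1057*(-1/21866) + 142*(1/12586)) = -1/(454332788*(-1057/21866 + 71/6293)) = -1/(454332788*(-175835/4744922)) = -1/454332788*(-4744922/175835) = 26071/438942888890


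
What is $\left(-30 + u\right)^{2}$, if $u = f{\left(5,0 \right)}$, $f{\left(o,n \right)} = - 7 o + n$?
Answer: $4225$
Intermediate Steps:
$f{\left(o,n \right)} = n - 7 o$
$u = -35$ ($u = 0 - 35 = -35$)
$\left(-30 + u\right)^{2} = \left(-30 - 35\right)^{2} = \left(-65\right)^{2} = 4225$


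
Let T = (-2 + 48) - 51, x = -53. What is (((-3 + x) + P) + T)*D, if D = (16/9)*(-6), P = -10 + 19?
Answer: 1664/3 ≈ 554.67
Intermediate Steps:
T = -5 (T = 46 - 51 = -5)
P = 9
D = -32/3 (D = (16*(⅑))*(-6) = (16/9)*(-6) = -32/3 ≈ -10.667)
(((-3 + x) + P) + T)*D = (((-3 - 53) + 9) - 5)*(-32/3) = ((-56 + 9) - 5)*(-32/3) = (-47 - 5)*(-32/3) = -52*(-32/3) = 1664/3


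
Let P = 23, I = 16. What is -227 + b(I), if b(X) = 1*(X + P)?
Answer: -188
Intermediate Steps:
b(X) = 23 + X (b(X) = 1*(X + 23) = 1*(23 + X) = 23 + X)
-227 + b(I) = -227 + (23 + 16) = -227 + 39 = -188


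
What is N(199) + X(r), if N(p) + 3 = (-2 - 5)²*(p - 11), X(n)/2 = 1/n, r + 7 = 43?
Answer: 165763/18 ≈ 9209.1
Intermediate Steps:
r = 36 (r = -7 + 43 = 36)
X(n) = 2/n
N(p) = -542 + 49*p (N(p) = -3 + (-2 - 5)²*(p - 11) = -3 + (-7)²*(-11 + p) = -3 + 49*(-11 + p) = -3 + (-539 + 49*p) = -542 + 49*p)
N(199) + X(r) = (-542 + 49*199) + 2/36 = (-542 + 9751) + 2*(1/36) = 9209 + 1/18 = 165763/18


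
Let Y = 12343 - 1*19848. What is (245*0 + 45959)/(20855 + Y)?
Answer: 45959/13350 ≈ 3.4426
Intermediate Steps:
Y = -7505 (Y = 12343 - 19848 = -7505)
(245*0 + 45959)/(20855 + Y) = (245*0 + 45959)/(20855 - 7505) = (0 + 45959)/13350 = 45959*(1/13350) = 45959/13350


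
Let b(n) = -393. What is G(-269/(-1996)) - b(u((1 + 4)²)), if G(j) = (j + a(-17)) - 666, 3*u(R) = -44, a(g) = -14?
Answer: -572583/1996 ≈ -286.87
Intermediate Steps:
u(R) = -44/3 (u(R) = (⅓)*(-44) = -44/3)
G(j) = -680 + j (G(j) = (j - 14) - 666 = (-14 + j) - 666 = -680 + j)
G(-269/(-1996)) - b(u((1 + 4)²)) = (-680 - 269/(-1996)) - 1*(-393) = (-680 - 269*(-1/1996)) + 393 = (-680 + 269/1996) + 393 = -1357011/1996 + 393 = -572583/1996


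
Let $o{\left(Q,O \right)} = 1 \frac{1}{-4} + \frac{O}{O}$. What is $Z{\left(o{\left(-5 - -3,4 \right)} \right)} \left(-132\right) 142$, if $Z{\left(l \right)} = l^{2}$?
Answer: $- \frac{21087}{2} \approx -10544.0$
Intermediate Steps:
$o{\left(Q,O \right)} = \frac{3}{4}$ ($o{\left(Q,O \right)} = 1 \left(- \frac{1}{4}\right) + 1 = - \frac{1}{4} + 1 = \frac{3}{4}$)
$Z{\left(o{\left(-5 - -3,4 \right)} \right)} \left(-132\right) 142 = \left(\frac{3}{4}\right)^{2} \left(-132\right) 142 = \frac{9}{16} \left(-132\right) 142 = \left(- \frac{297}{4}\right) 142 = - \frac{21087}{2}$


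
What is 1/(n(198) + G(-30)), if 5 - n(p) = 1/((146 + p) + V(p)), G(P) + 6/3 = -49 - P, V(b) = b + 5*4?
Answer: -562/8993 ≈ -0.062493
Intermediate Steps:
V(b) = 20 + b (V(b) = b + 20 = 20 + b)
G(P) = -51 - P (G(P) = -2 + (-49 - P) = -51 - P)
n(p) = 5 - 1/(166 + 2*p) (n(p) = 5 - 1/((146 + p) + (20 + p)) = 5 - 1/(166 + 2*p))
1/(n(198) + G(-30)) = 1/((829 + 10*198)/(2*(83 + 198)) + (-51 - 1*(-30))) = 1/((1/2)*(829 + 1980)/281 + (-51 + 30)) = 1/((1/2)*(1/281)*2809 - 21) = 1/(2809/562 - 21) = 1/(-8993/562) = -562/8993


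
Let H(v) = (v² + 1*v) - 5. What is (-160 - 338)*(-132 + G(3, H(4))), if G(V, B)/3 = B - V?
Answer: 47808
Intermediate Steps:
H(v) = -5 + v + v² (H(v) = (v² + v) - 5 = (v + v²) - 5 = -5 + v + v²)
G(V, B) = -3*V + 3*B (G(V, B) = 3*(B - V) = -3*V + 3*B)
(-160 - 338)*(-132 + G(3, H(4))) = (-160 - 338)*(-132 + (-3*3 + 3*(-5 + 4 + 4²))) = -498*(-132 + (-9 + 3*(-5 + 4 + 16))) = -498*(-132 + (-9 + 3*15)) = -498*(-132 + (-9 + 45)) = -498*(-132 + 36) = -498*(-96) = 47808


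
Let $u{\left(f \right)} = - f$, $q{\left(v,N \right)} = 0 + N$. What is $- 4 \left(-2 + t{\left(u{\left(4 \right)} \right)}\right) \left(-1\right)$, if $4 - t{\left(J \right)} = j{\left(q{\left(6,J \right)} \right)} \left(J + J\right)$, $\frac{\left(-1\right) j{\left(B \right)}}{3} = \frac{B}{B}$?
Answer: $-88$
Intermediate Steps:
$q{\left(v,N \right)} = N$
$j{\left(B \right)} = -3$ ($j{\left(B \right)} = - 3 \frac{B}{B} = \left(-3\right) 1 = -3$)
$t{\left(J \right)} = 4 + 6 J$ ($t{\left(J \right)} = 4 - - 3 \left(J + J\right) = 4 - - 3 \cdot 2 J = 4 - - 6 J = 4 + 6 J$)
$- 4 \left(-2 + t{\left(u{\left(4 \right)} \right)}\right) \left(-1\right) = - 4 \left(-2 + \left(4 + 6 \left(\left(-1\right) 4\right)\right)\right) \left(-1\right) = - 4 \left(-2 + \left(4 + 6 \left(-4\right)\right)\right) \left(-1\right) = - 4 \left(-2 + \left(4 - 24\right)\right) \left(-1\right) = - 4 \left(-2 - 20\right) \left(-1\right) = - 4 \left(\left(-22\right) \left(-1\right)\right) = \left(-4\right) 22 = -88$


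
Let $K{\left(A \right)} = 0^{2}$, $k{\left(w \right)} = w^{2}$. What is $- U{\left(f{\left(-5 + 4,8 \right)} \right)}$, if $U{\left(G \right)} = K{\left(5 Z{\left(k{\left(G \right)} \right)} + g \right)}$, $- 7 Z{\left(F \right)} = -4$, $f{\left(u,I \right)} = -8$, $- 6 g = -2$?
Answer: $0$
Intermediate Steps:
$g = \frac{1}{3}$ ($g = \left(- \frac{1}{6}\right) \left(-2\right) = \frac{1}{3} \approx 0.33333$)
$Z{\left(F \right)} = \frac{4}{7}$ ($Z{\left(F \right)} = \left(- \frac{1}{7}\right) \left(-4\right) = \frac{4}{7}$)
$K{\left(A \right)} = 0$
$U{\left(G \right)} = 0$
$- U{\left(f{\left(-5 + 4,8 \right)} \right)} = \left(-1\right) 0 = 0$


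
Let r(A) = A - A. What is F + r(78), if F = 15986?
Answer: 15986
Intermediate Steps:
r(A) = 0
F + r(78) = 15986 + 0 = 15986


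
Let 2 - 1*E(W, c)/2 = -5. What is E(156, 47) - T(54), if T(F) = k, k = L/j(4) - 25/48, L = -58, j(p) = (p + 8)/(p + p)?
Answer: 851/16 ≈ 53.188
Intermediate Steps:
j(p) = (8 + p)/(2*p) (j(p) = (8 + p)/((2*p)) = (8 + p)*(1/(2*p)) = (8 + p)/(2*p))
k = -627/16 (k = -58*8/(8 + 4) - 25/48 = -58/((½)*(¼)*12) - 25*1/48 = -58/3/2 - 25/48 = -58*⅔ - 25/48 = -116/3 - 25/48 = -627/16 ≈ -39.188)
T(F) = -627/16
E(W, c) = 14 (E(W, c) = 4 - 2*(-5) = 4 + 10 = 14)
E(156, 47) - T(54) = 14 - 1*(-627/16) = 14 + 627/16 = 851/16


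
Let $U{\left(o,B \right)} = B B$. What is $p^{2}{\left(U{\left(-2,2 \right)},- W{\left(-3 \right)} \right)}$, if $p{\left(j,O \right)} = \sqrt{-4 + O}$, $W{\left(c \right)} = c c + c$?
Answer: $-10$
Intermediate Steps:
$W{\left(c \right)} = c + c^{2}$ ($W{\left(c \right)} = c^{2} + c = c + c^{2}$)
$U{\left(o,B \right)} = B^{2}$
$p^{2}{\left(U{\left(-2,2 \right)},- W{\left(-3 \right)} \right)} = \left(\sqrt{-4 - - 3 \left(1 - 3\right)}\right)^{2} = \left(\sqrt{-4 - \left(-3\right) \left(-2\right)}\right)^{2} = \left(\sqrt{-4 - 6}\right)^{2} = \left(\sqrt{-10}\right)^{2} = \left(i \sqrt{10}\right)^{2} = -10$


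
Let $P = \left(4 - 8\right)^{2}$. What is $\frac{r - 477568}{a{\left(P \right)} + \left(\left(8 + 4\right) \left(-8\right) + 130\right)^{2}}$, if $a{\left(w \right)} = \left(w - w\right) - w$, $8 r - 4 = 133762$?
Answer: $- \frac{614463}{1520} \approx -404.25$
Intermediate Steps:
$r = \frac{66883}{4}$ ($r = \frac{1}{2} + \frac{1}{8} \cdot 133762 = \frac{1}{2} + \frac{66881}{4} = \frac{66883}{4} \approx 16721.0$)
$P = 16$ ($P = \left(-4\right)^{2} = 16$)
$a{\left(w \right)} = - w$ ($a{\left(w \right)} = 0 - w = - w$)
$\frac{r - 477568}{a{\left(P \right)} + \left(\left(8 + 4\right) \left(-8\right) + 130\right)^{2}} = \frac{\frac{66883}{4} - 477568}{\left(-1\right) 16 + \left(\left(8 + 4\right) \left(-8\right) + 130\right)^{2}} = - \frac{1843389}{4 \left(-16 + \left(12 \left(-8\right) + 130\right)^{2}\right)} = - \frac{1843389}{4 \left(-16 + \left(-96 + 130\right)^{2}\right)} = - \frac{1843389}{4 \left(-16 + 34^{2}\right)} = - \frac{1843389}{4 \left(-16 + 1156\right)} = - \frac{1843389}{4 \cdot 1140} = \left(- \frac{1843389}{4}\right) \frac{1}{1140} = - \frac{614463}{1520}$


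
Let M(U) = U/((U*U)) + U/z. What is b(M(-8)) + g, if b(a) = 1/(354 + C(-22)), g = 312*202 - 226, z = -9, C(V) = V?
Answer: 20848937/332 ≈ 62798.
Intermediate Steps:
M(U) = 1/U - U/9 (M(U) = U/((U*U)) + U/(-9) = U/(U²) + U*(-⅑) = U/U² - U/9 = 1/U - U/9)
g = 62798 (g = 63024 - 226 = 62798)
b(a) = 1/332 (b(a) = 1/(354 - 22) = 1/332)
b(M(-8)) + g = 1/332 + 62798 = 20848937/332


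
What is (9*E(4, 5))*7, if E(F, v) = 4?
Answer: 252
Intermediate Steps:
(9*E(4, 5))*7 = (9*4)*7 = 36*7 = 252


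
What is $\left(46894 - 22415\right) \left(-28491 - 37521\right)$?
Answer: $-1615907748$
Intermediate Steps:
$\left(46894 - 22415\right) \left(-28491 - 37521\right) = 24479 \left(-66012\right) = -1615907748$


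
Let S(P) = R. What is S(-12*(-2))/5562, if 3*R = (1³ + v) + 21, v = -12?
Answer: 5/8343 ≈ 0.00059931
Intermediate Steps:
R = 10/3 (R = ((1³ - 12) + 21)/3 = ((1 - 12) + 21)/3 = (-11 + 21)/3 = (⅓)*10 = 10/3 ≈ 3.3333)
S(P) = 10/3
S(-12*(-2))/5562 = (10/3)/5562 = (10/3)*(1/5562) = 5/8343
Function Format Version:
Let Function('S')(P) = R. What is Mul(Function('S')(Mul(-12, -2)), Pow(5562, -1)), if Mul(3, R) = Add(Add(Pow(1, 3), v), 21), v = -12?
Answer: Rational(5, 8343) ≈ 0.00059931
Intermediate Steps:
R = Rational(10, 3) (R = Mul(Rational(1, 3), Add(Add(Pow(1, 3), -12), 21)) = Mul(Rational(1, 3), Add(Add(1, -12), 21)) = Mul(Rational(1, 3), Add(-11, 21)) = Mul(Rational(1, 3), 10) = Rational(10, 3) ≈ 3.3333)
Function('S')(P) = Rational(10, 3)
Mul(Function('S')(Mul(-12, -2)), Pow(5562, -1)) = Mul(Rational(10, 3), Pow(5562, -1)) = Mul(Rational(10, 3), Rational(1, 5562)) = Rational(5, 8343)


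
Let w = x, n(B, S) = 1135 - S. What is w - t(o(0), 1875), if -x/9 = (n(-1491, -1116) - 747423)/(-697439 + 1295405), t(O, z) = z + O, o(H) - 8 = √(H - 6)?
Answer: -186543905/99661 - I*√6 ≈ -1871.8 - 2.4495*I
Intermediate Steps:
o(H) = 8 + √(-6 + H) (o(H) = 8 + √(H - 6) = 8 + √(-6 + H))
t(O, z) = O + z
x = 1117758/99661 (x = -9*((1135 - 1*(-1116)) - 747423)/(-697439 + 1295405) = -9*((1135 + 1116) - 747423)/597966 = -9*(2251 - 747423)/597966 = -(-6706548)/597966 = -9*(-372586/298983) = 1117758/99661 ≈ 11.216)
w = 1117758/99661 ≈ 11.216
w - t(o(0), 1875) = 1117758/99661 - ((8 + √(-6 + 0)) + 1875) = 1117758/99661 - ((8 + √(-6)) + 1875) = 1117758/99661 - ((8 + I*√6) + 1875) = 1117758/99661 - (1883 + I*√6) = 1117758/99661 + (-1883 - I*√6) = -186543905/99661 - I*√6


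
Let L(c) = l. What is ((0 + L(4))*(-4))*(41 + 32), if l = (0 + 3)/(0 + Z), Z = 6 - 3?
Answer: -292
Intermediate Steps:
Z = 3
l = 1 (l = (0 + 3)/(0 + 3) = 3/3 = 3*(⅓) = 1)
L(c) = 1
((0 + L(4))*(-4))*(41 + 32) = ((0 + 1)*(-4))*(41 + 32) = (1*(-4))*73 = -4*73 = -292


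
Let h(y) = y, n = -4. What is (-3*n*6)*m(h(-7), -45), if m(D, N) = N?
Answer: -3240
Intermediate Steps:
(-3*n*6)*m(h(-7), -45) = (-3*(-4)*6)*(-45) = (12*6)*(-45) = 72*(-45) = -3240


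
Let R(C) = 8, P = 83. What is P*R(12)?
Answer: 664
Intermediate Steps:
P*R(12) = 83*8 = 664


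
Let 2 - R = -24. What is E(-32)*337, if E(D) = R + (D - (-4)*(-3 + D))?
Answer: -49202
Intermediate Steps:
R = 26 (R = 2 - 1*(-24) = 2 + 24 = 26)
E(D) = 14 + 5*D (E(D) = 26 + (D - (-4)*(-3 + D)) = 26 + (D - (12 - 4*D)) = 26 + (D + (-12 + 4*D)) = 26 + (-12 + 5*D) = 14 + 5*D)
E(-32)*337 = (14 + 5*(-32))*337 = (14 - 160)*337 = -146*337 = -49202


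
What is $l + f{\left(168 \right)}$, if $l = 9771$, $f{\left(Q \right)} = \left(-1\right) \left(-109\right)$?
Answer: $9880$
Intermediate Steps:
$f{\left(Q \right)} = 109$
$l + f{\left(168 \right)} = 9771 + 109 = 9880$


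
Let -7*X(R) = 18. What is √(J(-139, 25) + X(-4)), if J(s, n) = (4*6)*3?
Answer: 9*√42/7 ≈ 8.3324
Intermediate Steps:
J(s, n) = 72 (J(s, n) = 24*3 = 72)
X(R) = -18/7 (X(R) = -⅐*18 = -18/7)
√(J(-139, 25) + X(-4)) = √(72 - 18/7) = √(486/7) = 9*√42/7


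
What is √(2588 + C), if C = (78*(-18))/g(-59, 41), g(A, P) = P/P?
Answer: 4*√74 ≈ 34.409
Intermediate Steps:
g(A, P) = 1
C = -1404 (C = (78*(-18))/1 = -1404*1 = -1404)
√(2588 + C) = √(2588 - 1404) = √1184 = 4*√74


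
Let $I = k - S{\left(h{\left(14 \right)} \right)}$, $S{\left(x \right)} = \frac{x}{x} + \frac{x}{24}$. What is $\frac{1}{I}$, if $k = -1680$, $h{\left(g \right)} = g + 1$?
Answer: $- \frac{8}{13453} \approx -0.00059466$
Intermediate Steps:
$h{\left(g \right)} = 1 + g$
$S{\left(x \right)} = 1 + \frac{x}{24}$ ($S{\left(x \right)} = 1 + x \frac{1}{24} = 1 + \frac{x}{24}$)
$I = - \frac{13453}{8}$ ($I = -1680 - \left(1 + \frac{1 + 14}{24}\right) = -1680 - \left(1 + \frac{1}{24} \cdot 15\right) = -1680 - \left(1 + \frac{5}{8}\right) = -1680 - \frac{13}{8} = - \frac{13453}{8} \approx -1681.6$)
$\frac{1}{I} = \frac{1}{- \frac{13453}{8}} = - \frac{8}{13453}$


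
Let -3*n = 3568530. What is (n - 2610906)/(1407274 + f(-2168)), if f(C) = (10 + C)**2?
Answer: -1900208/3032119 ≈ -0.62669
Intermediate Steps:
n = -1189510 (n = -1/3*3568530 = -1189510)
(n - 2610906)/(1407274 + f(-2168)) = (-1189510 - 2610906)/(1407274 + (10 - 2168)**2) = -3800416/(1407274 + (-2158)**2) = -3800416/(1407274 + 4656964) = -3800416/6064238 = -3800416*1/6064238 = -1900208/3032119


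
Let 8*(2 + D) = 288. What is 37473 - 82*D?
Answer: 34685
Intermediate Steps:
D = 34 (D = -2 + (1/8)*288 = -2 + 36 = 34)
37473 - 82*D = 37473 - 82*34 = 37473 - 2788 = 34685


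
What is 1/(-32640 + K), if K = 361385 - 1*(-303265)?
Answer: 1/632010 ≈ 1.5823e-6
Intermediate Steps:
K = 664650 (K = 361385 + 303265 = 664650)
1/(-32640 + K) = 1/(-32640 + 664650) = 1/632010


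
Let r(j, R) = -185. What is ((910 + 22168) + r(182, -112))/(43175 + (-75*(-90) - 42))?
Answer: 22893/49883 ≈ 0.45893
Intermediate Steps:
((910 + 22168) + r(182, -112))/(43175 + (-75*(-90) - 42)) = ((910 + 22168) - 185)/(43175 + (-75*(-90) - 42)) = (23078 - 185)/(43175 + (6750 - 42)) = 22893/(43175 + 6708) = 22893/49883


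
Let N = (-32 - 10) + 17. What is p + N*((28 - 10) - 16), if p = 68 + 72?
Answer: 90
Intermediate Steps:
p = 140
N = -25 (N = -42 + 17 = -25)
p + N*((28 - 10) - 16) = 140 - 25*((28 - 10) - 16) = 140 - 25*(18 - 16) = 140 - 25*2 = 140 - 50 = 90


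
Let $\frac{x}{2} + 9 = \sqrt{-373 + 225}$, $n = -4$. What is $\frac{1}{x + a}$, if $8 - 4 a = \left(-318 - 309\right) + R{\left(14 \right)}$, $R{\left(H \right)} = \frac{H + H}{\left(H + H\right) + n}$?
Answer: $\frac{80904}{11704633} - \frac{2304 i \sqrt{37}}{11704633} \approx 0.0069121 - 0.0011974 i$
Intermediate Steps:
$R{\left(H \right)} = \frac{2 H}{-4 + 2 H}$ ($R{\left(H \right)} = \frac{H + H}{\left(H + H\right) - 4} = \frac{2 H}{2 H - 4} = \frac{2 H}{-4 + 2 H}$)
$a = \frac{3803}{24}$ ($a = 2 - \frac{\left(-318 - 309\right) + \frac{14}{-2 + 14}}{4} = 2 - \frac{-627 + \frac{14}{12}}{4} = 2 - \frac{-627 + 14 \cdot \frac{1}{12}}{4} = 2 - \frac{-627 + \frac{7}{6}}{4} = 2 - - \frac{3755}{24} = 2 + \frac{3755}{24} = \frac{3803}{24} \approx 158.46$)
$x = -18 + 4 i \sqrt{37}$ ($x = -18 + 2 \sqrt{-373 + 225} = -18 + 2 \sqrt{-148} = -18 + 2 \cdot 2 i \sqrt{37} = -18 + 4 i \sqrt{37} \approx -18.0 + 24.331 i$)
$\frac{1}{x + a} = \frac{1}{\left(-18 + 4 i \sqrt{37}\right) + \frac{3803}{24}} = \frac{1}{\frac{3371}{24} + 4 i \sqrt{37}}$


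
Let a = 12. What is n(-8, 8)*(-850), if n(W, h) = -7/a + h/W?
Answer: 8075/6 ≈ 1345.8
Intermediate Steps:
n(W, h) = -7/12 + h/W
n(-8, 8)*(-850) = (-7/12 + 8/(-8))*(-850) = (-7/12 + 8*(-⅛))*(-850) = (-7/12 - 1)*(-850) = -19/12*(-850) = 8075/6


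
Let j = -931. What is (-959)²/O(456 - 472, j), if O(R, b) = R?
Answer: -919681/16 ≈ -57480.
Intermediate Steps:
(-959)²/O(456 - 472, j) = (-959)²/(456 - 472) = 919681/(-16) = 919681*(-1/16) = -919681/16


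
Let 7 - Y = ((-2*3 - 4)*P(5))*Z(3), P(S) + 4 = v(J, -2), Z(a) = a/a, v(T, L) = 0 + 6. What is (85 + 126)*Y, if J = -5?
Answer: 5697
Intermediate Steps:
v(T, L) = 6
Z(a) = 1
P(S) = 2 (P(S) = -4 + 6 = 2)
Y = 27 (Y = 7 - (-2*3 - 4)*2 = 7 - (-6 - 4)*2 = 7 - (-10*2) = 7 - (-20) = 7 - 1*(-20) = 7 + 20 = 27)
(85 + 126)*Y = (85 + 126)*27 = 211*27 = 5697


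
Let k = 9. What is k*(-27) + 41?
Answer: -202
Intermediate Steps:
k*(-27) + 41 = 9*(-27) + 41 = -243 + 41 = -202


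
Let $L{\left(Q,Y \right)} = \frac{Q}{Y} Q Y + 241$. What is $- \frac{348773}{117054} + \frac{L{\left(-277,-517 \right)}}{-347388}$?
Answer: $- \frac{5423716721}{1694298123} \approx -3.2012$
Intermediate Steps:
$L{\left(Q,Y \right)} = 241 + Q^{2}$ ($L{\left(Q,Y \right)} = \frac{Q^{2}}{Y} Y + 241 = Q^{2} + 241 = 241 + Q^{2}$)
$- \frac{348773}{117054} + \frac{L{\left(-277,-517 \right)}}{-347388} = - \frac{348773}{117054} + \frac{241 + \left(-277\right)^{2}}{-347388} = \left(-348773\right) \frac{1}{117054} + \left(241 + 76729\right) \left(- \frac{1}{347388}\right) = - \frac{348773}{117054} + 76970 \left(- \frac{1}{347388}\right) = - \frac{348773}{117054} - \frac{38485}{173694} = - \frac{5423716721}{1694298123}$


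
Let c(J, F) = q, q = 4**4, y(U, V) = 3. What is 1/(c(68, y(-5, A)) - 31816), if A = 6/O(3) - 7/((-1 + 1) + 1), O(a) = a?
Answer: -1/31560 ≈ -3.1686e-5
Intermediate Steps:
A = -5 (A = 6/3 - 7/((-1 + 1) + 1) = 6*(1/3) - 7/(0 + 1) = 2 - 7/1 = 2 - 7*1 = 2 - 7 = -5)
q = 256
c(J, F) = 256
1/(c(68, y(-5, A)) - 31816) = 1/(256 - 31816) = 1/(-31560) = -1/31560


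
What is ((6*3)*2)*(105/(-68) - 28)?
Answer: -18081/17 ≈ -1063.6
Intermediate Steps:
((6*3)*2)*(105/(-68) - 28) = (18*2)*(105*(-1/68) - 28) = 36*(-105/68 - 28) = 36*(-2009/68) = -18081/17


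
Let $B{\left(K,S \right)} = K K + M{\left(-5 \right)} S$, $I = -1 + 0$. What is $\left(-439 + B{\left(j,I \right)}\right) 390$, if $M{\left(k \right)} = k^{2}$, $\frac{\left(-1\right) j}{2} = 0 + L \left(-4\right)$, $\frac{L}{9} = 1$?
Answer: $1840800$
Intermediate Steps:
$L = 9$ ($L = 9 \cdot 1 = 9$)
$j = 72$ ($j = - 2 \left(0 + 9 \left(-4\right)\right) = - 2 \left(0 - 36\right) = \left(-2\right) \left(-36\right) = 72$)
$I = -1$
$B{\left(K,S \right)} = K^{2} + 25 S$ ($B{\left(K,S \right)} = K K + \left(-5\right)^{2} S = K^{2} + 25 S$)
$\left(-439 + B{\left(j,I \right)}\right) 390 = \left(-439 + \left(72^{2} + 25 \left(-1\right)\right)\right) 390 = \left(-439 + \left(5184 - 25\right)\right) 390 = \left(-439 + 5159\right) 390 = 4720 \cdot 390 = 1840800$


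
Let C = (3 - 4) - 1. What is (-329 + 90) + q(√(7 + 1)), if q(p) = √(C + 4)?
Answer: -239 + √2 ≈ -237.59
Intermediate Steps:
C = -2 (C = -1 - 1 = -2)
q(p) = √2 (q(p) = √(-2 + 4) = √2)
(-329 + 90) + q(√(7 + 1)) = (-329 + 90) + √2 = -239 + √2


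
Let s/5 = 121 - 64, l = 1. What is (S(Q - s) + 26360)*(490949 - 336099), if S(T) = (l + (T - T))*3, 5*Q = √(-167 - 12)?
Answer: 4082310550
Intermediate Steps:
Q = I*√179/5 (Q = √(-167 - 12)/5 = √(-179)/5 = (I*√179)/5 = I*√179/5 ≈ 2.6758*I)
s = 285 (s = 5*(121 - 64) = 5*57 = 285)
S(T) = 3 (S(T) = (1 + (T - T))*3 = (1 + 0)*3 = 1*3 = 3)
(S(Q - s) + 26360)*(490949 - 336099) = (3 + 26360)*(490949 - 336099) = 26363*154850 = 4082310550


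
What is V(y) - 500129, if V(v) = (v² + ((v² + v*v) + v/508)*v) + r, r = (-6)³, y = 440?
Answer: 21597827785/127 ≈ 1.7006e+8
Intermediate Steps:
r = -216
V(v) = -216 + v² + v*(2*v² + v/508) (V(v) = (v² + ((v² + v*v) + v/508)*v) - 216 = (v² + ((v² + v²) + v*(1/508))*v) - 216 = (v² + (2*v² + v/508)*v) - 216 = (v² + v*(2*v² + v/508)) - 216 = -216 + v² + v*(2*v² + v/508))
V(y) - 500129 = (-216 + 2*440³ + (509/508)*440²) - 500129 = (-216 + 2*85184000 + (509/508)*193600) - 500129 = (-216 + 170368000 + 24635600/127) - 500129 = 21661344168/127 - 500129 = 21597827785/127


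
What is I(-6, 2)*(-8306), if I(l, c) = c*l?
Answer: 99672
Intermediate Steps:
I(-6, 2)*(-8306) = (2*(-6))*(-8306) = -12*(-8306) = 99672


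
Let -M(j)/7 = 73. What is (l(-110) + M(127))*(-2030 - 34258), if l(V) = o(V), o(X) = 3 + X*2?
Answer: 26417664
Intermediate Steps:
M(j) = -511 (M(j) = -7*73 = -511)
o(X) = 3 + 2*X
l(V) = 3 + 2*V
(l(-110) + M(127))*(-2030 - 34258) = ((3 + 2*(-110)) - 511)*(-2030 - 34258) = ((3 - 220) - 511)*(-36288) = (-217 - 511)*(-36288) = -728*(-36288) = 26417664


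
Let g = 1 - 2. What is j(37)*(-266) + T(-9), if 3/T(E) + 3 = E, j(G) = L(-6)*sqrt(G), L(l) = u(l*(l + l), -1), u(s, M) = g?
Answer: -1/4 + 266*sqrt(37) ≈ 1617.8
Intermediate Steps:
g = -1
u(s, M) = -1
L(l) = -1
j(G) = -sqrt(G)
T(E) = 3/(-3 + E)
j(37)*(-266) + T(-9) = -sqrt(37)*(-266) + 3/(-3 - 9) = 266*sqrt(37) + 3/(-12) = 266*sqrt(37) + 3*(-1/12) = 266*sqrt(37) - 1/4 = -1/4 + 266*sqrt(37)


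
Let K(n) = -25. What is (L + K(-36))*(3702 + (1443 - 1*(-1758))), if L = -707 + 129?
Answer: -4162509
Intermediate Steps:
L = -578
(L + K(-36))*(3702 + (1443 - 1*(-1758))) = (-578 - 25)*(3702 + (1443 - 1*(-1758))) = -603*(3702 + (1443 + 1758)) = -603*(3702 + 3201) = -603*6903 = -4162509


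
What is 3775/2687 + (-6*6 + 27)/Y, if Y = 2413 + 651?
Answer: 11542417/8232968 ≈ 1.4020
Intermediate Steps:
Y = 3064
3775/2687 + (-6*6 + 27)/Y = 3775/2687 + (-6*6 + 27)/3064 = 3775*(1/2687) + (-36 + 27)*(1/3064) = 3775/2687 - 9*1/3064 = 3775/2687 - 9/3064 = 11542417/8232968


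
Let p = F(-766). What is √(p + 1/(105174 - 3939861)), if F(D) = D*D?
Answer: √8628143938583303877/3834687 ≈ 766.00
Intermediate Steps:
F(D) = D²
p = 586756 (p = (-766)² = 586756)
√(p + 1/(105174 - 3939861)) = √(586756 + 1/(105174 - 3939861)) = √(586756 + 1/(-3834687)) = √(586756 - 1/3834687) = √(2250025605371/3834687) = √8628143938583303877/3834687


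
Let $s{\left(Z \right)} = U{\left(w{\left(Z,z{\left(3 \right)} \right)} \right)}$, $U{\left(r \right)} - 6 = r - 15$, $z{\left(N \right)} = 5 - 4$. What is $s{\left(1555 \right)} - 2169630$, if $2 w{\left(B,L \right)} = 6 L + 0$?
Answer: $-2169636$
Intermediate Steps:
$z{\left(N \right)} = 1$ ($z{\left(N \right)} = 5 - 4 = 1$)
$w{\left(B,L \right)} = 3 L$ ($w{\left(B,L \right)} = \frac{6 L + 0}{2} = \frac{6 L}{2} = 3 L$)
$U{\left(r \right)} = -9 + r$ ($U{\left(r \right)} = 6 + \left(r - 15\right) = 6 + \left(-15 + r\right) = -9 + r$)
$s{\left(Z \right)} = -6$ ($s{\left(Z \right)} = -9 + 3 \cdot 1 = -9 + 3 = -6$)
$s{\left(1555 \right)} - 2169630 = -6 - 2169630 = -2169636$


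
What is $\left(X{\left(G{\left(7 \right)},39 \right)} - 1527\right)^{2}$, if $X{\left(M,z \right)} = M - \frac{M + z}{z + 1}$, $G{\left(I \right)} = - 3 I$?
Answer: $\frac{959078961}{400} \approx 2.3977 \cdot 10^{6}$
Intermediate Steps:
$X{\left(M,z \right)} = M - \frac{M + z}{1 + z}$
$\left(X{\left(G{\left(7 \right)},39 \right)} - 1527\right)^{2} = \left(\frac{39 \left(-1 - 21\right)}{1 + 39} - 1527\right)^{2} = \left(\frac{39 \left(-1 - 21\right)}{40} - 1527\right)^{2} = \left(39 \cdot \frac{1}{40} \left(-22\right) - 1527\right)^{2} = \left(- \frac{429}{20} - 1527\right)^{2} = \left(- \frac{30969}{20}\right)^{2} = \frac{959078961}{400}$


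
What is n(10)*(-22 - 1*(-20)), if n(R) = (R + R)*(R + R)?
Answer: -800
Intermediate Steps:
n(R) = 4*R**2 (n(R) = (2*R)*(2*R) = 4*R**2)
n(10)*(-22 - 1*(-20)) = (4*10**2)*(-22 - 1*(-20)) = (4*100)*(-22 + 20) = 400*(-2) = -800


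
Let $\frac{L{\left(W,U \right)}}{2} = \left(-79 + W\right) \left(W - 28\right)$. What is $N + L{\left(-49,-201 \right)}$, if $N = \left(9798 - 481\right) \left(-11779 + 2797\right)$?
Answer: $-83665582$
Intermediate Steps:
$N = -83685294$ ($N = 9317 \left(-8982\right) = -83685294$)
$L{\left(W,U \right)} = 2 \left(-79 + W\right) \left(-28 + W\right)$ ($L{\left(W,U \right)} = 2 \left(-79 + W\right) \left(W - 28\right) = 2 \left(-79 + W\right) \left(-28 + W\right)$)
$N + L{\left(-49,-201 \right)} = -83685294 + \left(4424 - -10486 + 2 \left(-49\right)^{2}\right) = -83685294 + \left(4424 + 10486 + 2 \cdot 2401\right) = -83685294 + \left(4424 + 10486 + 4802\right) = -83685294 + 19712 = -83665582$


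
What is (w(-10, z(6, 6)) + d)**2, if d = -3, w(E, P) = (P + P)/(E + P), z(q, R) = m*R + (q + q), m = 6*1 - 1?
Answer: 9/64 ≈ 0.14063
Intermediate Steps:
m = 5 (m = 6 - 1 = 5)
z(q, R) = 2*q + 5*R (z(q, R) = 5*R + (q + q) = 5*R + 2*q = 2*q + 5*R)
w(E, P) = 2*P/(E + P) (w(E, P) = (2*P)/(E + P) = 2*P/(E + P))
(w(-10, z(6, 6)) + d)**2 = (2*(2*6 + 5*6)/(-10 + (2*6 + 5*6)) - 3)**2 = (2*(12 + 30)/(-10 + (12 + 30)) - 3)**2 = (2*42/(-10 + 42) - 3)**2 = (2*42/32 - 3)**2 = (2*42*(1/32) - 3)**2 = (21/8 - 3)**2 = (-3/8)**2 = 9/64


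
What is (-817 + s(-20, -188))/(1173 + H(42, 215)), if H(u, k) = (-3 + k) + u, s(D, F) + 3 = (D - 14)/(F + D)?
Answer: -85263/148408 ≈ -0.57452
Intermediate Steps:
s(D, F) = -3 + (-14 + D)/(D + F) (s(D, F) = -3 + (D - 14)/(F + D) = -3 + (-14 + D)/(D + F))
H(u, k) = -3 + k + u
(-817 + s(-20, -188))/(1173 + H(42, 215)) = (-817 + (-14 - 3*(-188) - 2*(-20))/(-20 - 188))/(1173 + (-3 + 215 + 42)) = (-817 + (-14 + 564 + 40)/(-208))/(1173 + 254) = (-817 - 1/208*590)/1427 = (-817 - 295/104)*(1/1427) = -85263/104*1/1427 = -85263/148408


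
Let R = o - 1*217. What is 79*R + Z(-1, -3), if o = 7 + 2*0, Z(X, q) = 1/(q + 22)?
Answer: -315209/19 ≈ -16590.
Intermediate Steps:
Z(X, q) = 1/(22 + q)
o = 7 (o = 7 + 0 = 7)
R = -210 (R = 7 - 1*217 = 7 - 217 = -210)
79*R + Z(-1, -3) = 79*(-210) + 1/(22 - 3) = -16590 + 1/19 = -315209/19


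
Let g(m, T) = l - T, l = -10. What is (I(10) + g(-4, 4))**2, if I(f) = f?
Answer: 16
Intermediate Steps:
g(m, T) = -10 - T
(I(10) + g(-4, 4))**2 = (10 + (-10 - 1*4))**2 = (10 + (-10 - 4))**2 = (10 - 14)**2 = (-4)**2 = 16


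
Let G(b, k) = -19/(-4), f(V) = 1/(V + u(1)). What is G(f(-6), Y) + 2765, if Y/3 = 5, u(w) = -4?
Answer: 11079/4 ≈ 2769.8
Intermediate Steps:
Y = 15 (Y = 3*5 = 15)
f(V) = 1/(-4 + V) (f(V) = 1/(V - 4) = 1/(-4 + V))
G(b, k) = 19/4 (G(b, k) = -19*(-¼) = 19/4)
G(f(-6), Y) + 2765 = 19/4 + 2765 = 11079/4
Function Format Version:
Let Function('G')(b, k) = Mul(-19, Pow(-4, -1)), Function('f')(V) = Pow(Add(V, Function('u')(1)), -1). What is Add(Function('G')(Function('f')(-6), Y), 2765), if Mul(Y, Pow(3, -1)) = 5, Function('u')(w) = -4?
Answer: Rational(11079, 4) ≈ 2769.8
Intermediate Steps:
Y = 15 (Y = Mul(3, 5) = 15)
Function('f')(V) = Pow(Add(-4, V), -1) (Function('f')(V) = Pow(Add(V, -4), -1) = Pow(Add(-4, V), -1))
Function('G')(b, k) = Rational(19, 4) (Function('G')(b, k) = Mul(-19, Rational(-1, 4)) = Rational(19, 4))
Add(Function('G')(Function('f')(-6), Y), 2765) = Add(Rational(19, 4), 2765) = Rational(11079, 4)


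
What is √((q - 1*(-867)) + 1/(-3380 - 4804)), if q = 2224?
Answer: √51757136178/4092 ≈ 55.597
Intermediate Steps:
√((q - 1*(-867)) + 1/(-3380 - 4804)) = √((2224 - 1*(-867)) + 1/(-3380 - 4804)) = √((2224 + 867) + 1/(-8184)) = √(3091 - 1/8184) = √(25296743/8184) = √51757136178/4092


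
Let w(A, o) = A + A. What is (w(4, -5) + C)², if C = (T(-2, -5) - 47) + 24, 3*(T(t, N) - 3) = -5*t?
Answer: 676/9 ≈ 75.111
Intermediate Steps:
T(t, N) = 3 - 5*t/3 (T(t, N) = 3 + (-5*t)/3 = 3 - 5*t/3)
w(A, o) = 2*A
C = -50/3 (C = ((3 - 5/3*(-2)) - 47) + 24 = ((3 + 10/3) - 47) + 24 = (19/3 - 47) + 24 = -122/3 + 24 = -50/3 ≈ -16.667)
(w(4, -5) + C)² = (2*4 - 50/3)² = (8 - 50/3)² = (-26/3)² = 676/9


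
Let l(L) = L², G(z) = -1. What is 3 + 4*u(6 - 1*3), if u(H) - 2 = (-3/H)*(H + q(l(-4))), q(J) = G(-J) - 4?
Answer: 19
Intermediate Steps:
q(J) = -5 (q(J) = -1 - 4 = -5)
u(H) = 2 - 3*(-5 + H)/H (u(H) = 2 + (-3/H)*(H - 5) = 2 + (-3/H)*(-5 + H) = 2 - 3*(-5 + H)/H)
3 + 4*u(6 - 1*3) = 3 + 4*((15 - (6 - 1*3))/(6 - 1*3)) = 3 + 4*((15 - (6 - 3))/(6 - 3)) = 3 + 4*((15 - 1*3)/3) = 3 + 4*((15 - 3)/3) = 3 + 4*((⅓)*12) = 3 + 4*4 = 3 + 16 = 19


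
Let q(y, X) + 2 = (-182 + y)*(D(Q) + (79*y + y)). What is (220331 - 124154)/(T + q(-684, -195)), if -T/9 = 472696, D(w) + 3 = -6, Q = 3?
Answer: 96177/43141048 ≈ 0.0022294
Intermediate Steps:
D(w) = -9 (D(w) = -3 - 6 = -9)
T = -4254264 (T = -9*472696 = -4254264)
q(y, X) = -2 + (-182 + y)*(-9 + 80*y) (q(y, X) = -2 + (-182 + y)*(-9 + (79*y + y)) = -2 + (-182 + y)*(-9 + 80*y))
(220331 - 124154)/(T + q(-684, -195)) = (220331 - 124154)/(-4254264 + (1636 - 14569*(-684) + 80*(-684)**2)) = 96177/(-4254264 + (1636 + 9965196 + 80*467856)) = 96177/(-4254264 + (1636 + 9965196 + 37428480)) = 96177/(-4254264 + 47395312) = 96177/43141048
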